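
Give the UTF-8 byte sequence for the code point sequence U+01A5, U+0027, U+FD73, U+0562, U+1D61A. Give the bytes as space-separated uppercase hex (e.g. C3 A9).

U+01A5: 2-byte form → C6 A5.
U+0027: 1-byte form → 27.
U+FD73: 3-byte form → EF B5 B3.
U+0562: 2-byte form → D5 A2.
U+1D61A: 4-byte form → F0 9D 98 9A.
Concatenated (12 bytes): C6 A5 27 EF B5 B3 D5 A2 F0 9D 98 9A.

C6 A5 27 EF B5 B3 D5 A2 F0 9D 98 9A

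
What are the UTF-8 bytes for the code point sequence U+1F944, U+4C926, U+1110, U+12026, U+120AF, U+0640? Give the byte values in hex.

U+1F944: 4-byte form → F0 9F A5 84.
U+4C926: 4-byte form → F1 8C A4 A6.
U+1110: 3-byte form → E1 84 90.
U+12026: 4-byte form → F0 92 80 A6.
U+120AF: 4-byte form → F0 92 82 AF.
U+0640: 2-byte form → D9 80.
Concatenated (21 bytes): F0 9F A5 84 F1 8C A4 A6 E1 84 90 F0 92 80 A6 F0 92 82 AF D9 80.

F0 9F A5 84 F1 8C A4 A6 E1 84 90 F0 92 80 A6 F0 92 82 AF D9 80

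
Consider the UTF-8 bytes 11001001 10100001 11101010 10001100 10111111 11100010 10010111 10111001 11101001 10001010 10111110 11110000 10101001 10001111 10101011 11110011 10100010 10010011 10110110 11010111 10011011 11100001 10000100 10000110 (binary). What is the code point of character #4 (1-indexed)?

U+92BE

Offset 0: leading byte 0xC9 = 11001001 → 2-byte char #1 = C9 A1.
Offset 2: leading byte 0xEA = 11101010 → 3-byte char #2 = EA 8C BF.
Offset 5: leading byte 0xE2 = 11100010 → 3-byte char #3 = E2 97 B9.
Offset 8: leading byte 0xE9 = 11101001 → 3-byte char #4 = E9 8A BE.
Leading byte 0xE9 = 11101001 matches 1110xxxx → 3-byte sequence.
Byte 1: 0xE9 = 11101001, payload 1001 (4 bits).
Byte 2: 0x8A = 10001010 (10xxxxxx ✓), payload 001010.
Byte 3: 0xBE = 10111110 (10xxxxxx ✓), payload 111110.
Concatenate: 1001001010111110 = 0x92BE (16 bits → U+92BE).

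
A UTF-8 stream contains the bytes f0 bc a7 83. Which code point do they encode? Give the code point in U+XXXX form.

Leading byte 0xF0 = 11110000 matches 11110xxx → 4-byte sequence.
Byte 1: 0xF0 = 11110000, payload 000 (3 bits).
Byte 2: 0xBC = 10111100 (10xxxxxx ✓), payload 111100.
Byte 3: 0xA7 = 10100111 (10xxxxxx ✓), payload 100111.
Byte 4: 0x83 = 10000011 (10xxxxxx ✓), payload 000011.
Concatenate: 000111100100111000011 = 0x3C9C3 (21 bits → U+3C9C3).

U+3C9C3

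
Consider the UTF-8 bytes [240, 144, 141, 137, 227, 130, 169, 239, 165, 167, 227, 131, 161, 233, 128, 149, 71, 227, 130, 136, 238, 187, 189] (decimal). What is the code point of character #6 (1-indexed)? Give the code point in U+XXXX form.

U+0047

Offset 0: leading byte 0xF0 = 11110000 → 4-byte char #1 = F0 90 8D 89.
Offset 4: leading byte 0xE3 = 11100011 → 3-byte char #2 = E3 82 A9.
Offset 7: leading byte 0xEF = 11101111 → 3-byte char #3 = EF A5 A7.
Offset 10: leading byte 0xE3 = 11100011 → 3-byte char #4 = E3 83 A1.
Offset 13: leading byte 0xE9 = 11101001 → 3-byte char #5 = E9 80 95.
Offset 16: leading byte 0x47 = 01000111 → 1-byte char #6 = 47.
Leading byte 0x47 = 01000111 matches 0xxxxxxx → 1-byte sequence.
Byte 1: 0x47 = 01000111, payload 1000111 (7 bits).
Concatenate: 1000111 = 0x47 (7 bits → U+0047).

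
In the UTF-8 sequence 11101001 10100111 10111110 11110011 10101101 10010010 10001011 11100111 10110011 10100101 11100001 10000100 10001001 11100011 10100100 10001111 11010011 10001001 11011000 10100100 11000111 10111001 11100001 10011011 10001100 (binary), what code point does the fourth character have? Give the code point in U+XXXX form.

U+1109

Offset 0: leading byte 0xE9 = 11101001 → 3-byte char #1 = E9 A7 BE.
Offset 3: leading byte 0xF3 = 11110011 → 4-byte char #2 = F3 AD 92 8B.
Offset 7: leading byte 0xE7 = 11100111 → 3-byte char #3 = E7 B3 A5.
Offset 10: leading byte 0xE1 = 11100001 → 3-byte char #4 = E1 84 89.
Leading byte 0xE1 = 11100001 matches 1110xxxx → 3-byte sequence.
Byte 1: 0xE1 = 11100001, payload 0001 (4 bits).
Byte 2: 0x84 = 10000100 (10xxxxxx ✓), payload 000100.
Byte 3: 0x89 = 10001001 (10xxxxxx ✓), payload 001001.
Concatenate: 0001000100001001 = 0x1109 (16 bits → U+1109).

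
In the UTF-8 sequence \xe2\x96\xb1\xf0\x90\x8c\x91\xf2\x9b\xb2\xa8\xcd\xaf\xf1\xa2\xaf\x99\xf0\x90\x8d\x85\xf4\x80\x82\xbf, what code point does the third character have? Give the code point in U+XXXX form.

Offset 0: leading byte 0xE2 = 11100010 → 3-byte char #1 = E2 96 B1.
Offset 3: leading byte 0xF0 = 11110000 → 4-byte char #2 = F0 90 8C 91.
Offset 7: leading byte 0xF2 = 11110010 → 4-byte char #3 = F2 9B B2 A8.
Leading byte 0xF2 = 11110010 matches 11110xxx → 4-byte sequence.
Byte 1: 0xF2 = 11110010, payload 010 (3 bits).
Byte 2: 0x9B = 10011011 (10xxxxxx ✓), payload 011011.
Byte 3: 0xB2 = 10110010 (10xxxxxx ✓), payload 110010.
Byte 4: 0xA8 = 10101000 (10xxxxxx ✓), payload 101000.
Concatenate: 010011011110010101000 = 0x9BCA8 (21 bits → U+9BCA8).

U+9BCA8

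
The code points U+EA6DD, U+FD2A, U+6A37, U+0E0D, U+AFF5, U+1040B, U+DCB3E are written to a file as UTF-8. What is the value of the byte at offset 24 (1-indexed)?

1-indexed offset 24 is 0-indexed offset 23.
U+EA6DD → 4-byte form F3 AA 9B 9D at offsets 0–3.
U+FD2A → 3-byte form EF B4 AA at offsets 4–6.
U+6A37 → 3-byte form E6 A8 B7 at offsets 7–9.
U+0E0D → 3-byte form E0 B8 8D at offsets 10–12.
U+AFF5 → 3-byte form EA BF B5 at offsets 13–15.
U+1040B → 4-byte form F0 90 90 8B at offsets 16–19.
U+DCB3E → 4-byte form F3 9C AC BE at offsets 20–23.
Offset 23 falls in char 7's range; it's byte 4 of F3 9C AC BE = 0xBE.

0xBE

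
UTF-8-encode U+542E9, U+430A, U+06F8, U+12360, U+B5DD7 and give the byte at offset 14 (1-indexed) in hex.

1-indexed offset 14 is 0-indexed offset 13.
U+542E9 → 4-byte form F1 94 8B A9 at offsets 0–3.
U+430A → 3-byte form E4 8C 8A at offsets 4–6.
U+06F8 → 2-byte form DB B8 at offsets 7–8.
U+12360 → 4-byte form F0 92 8D A0 at offsets 9–12.
U+B5DD7 → 4-byte form F2 B5 B7 97 at offsets 13–16.
Offset 13 falls in char 5's range; it's byte 1 of F2 B5 B7 97 = 0xF2.

0xF2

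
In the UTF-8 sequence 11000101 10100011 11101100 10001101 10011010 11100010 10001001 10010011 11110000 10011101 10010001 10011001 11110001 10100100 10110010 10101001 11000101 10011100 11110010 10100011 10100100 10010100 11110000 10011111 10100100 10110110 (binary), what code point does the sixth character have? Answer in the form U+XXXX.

U+015C

Offset 0: leading byte 0xC5 = 11000101 → 2-byte char #1 = C5 A3.
Offset 2: leading byte 0xEC = 11101100 → 3-byte char #2 = EC 8D 9A.
Offset 5: leading byte 0xE2 = 11100010 → 3-byte char #3 = E2 89 93.
Offset 8: leading byte 0xF0 = 11110000 → 4-byte char #4 = F0 9D 91 99.
Offset 12: leading byte 0xF1 = 11110001 → 4-byte char #5 = F1 A4 B2 A9.
Offset 16: leading byte 0xC5 = 11000101 → 2-byte char #6 = C5 9C.
Leading byte 0xC5 = 11000101 matches 110xxxxx → 2-byte sequence.
Byte 1: 0xC5 = 11000101, payload 00101 (5 bits).
Byte 2: 0x9C = 10011100 (10xxxxxx ✓), payload 011100.
Concatenate: 00101011100 = 0x15C (11 bits → U+015C).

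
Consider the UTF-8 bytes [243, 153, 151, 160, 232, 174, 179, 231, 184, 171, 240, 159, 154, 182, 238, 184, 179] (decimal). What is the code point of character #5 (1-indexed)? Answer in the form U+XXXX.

U+EE33

Offset 0: leading byte 0xF3 = 11110011 → 4-byte char #1 = F3 99 97 A0.
Offset 4: leading byte 0xE8 = 11101000 → 3-byte char #2 = E8 AE B3.
Offset 7: leading byte 0xE7 = 11100111 → 3-byte char #3 = E7 B8 AB.
Offset 10: leading byte 0xF0 = 11110000 → 4-byte char #4 = F0 9F 9A B6.
Offset 14: leading byte 0xEE = 11101110 → 3-byte char #5 = EE B8 B3.
Leading byte 0xEE = 11101110 matches 1110xxxx → 3-byte sequence.
Byte 1: 0xEE = 11101110, payload 1110 (4 bits).
Byte 2: 0xB8 = 10111000 (10xxxxxx ✓), payload 111000.
Byte 3: 0xB3 = 10110011 (10xxxxxx ✓), payload 110011.
Concatenate: 1110111000110011 = 0xEE33 (16 bits → U+EE33).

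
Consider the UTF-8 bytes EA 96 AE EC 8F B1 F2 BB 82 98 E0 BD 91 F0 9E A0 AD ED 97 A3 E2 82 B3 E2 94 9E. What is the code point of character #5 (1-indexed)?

U+1E82D

Offset 0: leading byte 0xEA = 11101010 → 3-byte char #1 = EA 96 AE.
Offset 3: leading byte 0xEC = 11101100 → 3-byte char #2 = EC 8F B1.
Offset 6: leading byte 0xF2 = 11110010 → 4-byte char #3 = F2 BB 82 98.
Offset 10: leading byte 0xE0 = 11100000 → 3-byte char #4 = E0 BD 91.
Offset 13: leading byte 0xF0 = 11110000 → 4-byte char #5 = F0 9E A0 AD.
Leading byte 0xF0 = 11110000 matches 11110xxx → 4-byte sequence.
Byte 1: 0xF0 = 11110000, payload 000 (3 bits).
Byte 2: 0x9E = 10011110 (10xxxxxx ✓), payload 011110.
Byte 3: 0xA0 = 10100000 (10xxxxxx ✓), payload 100000.
Byte 4: 0xAD = 10101101 (10xxxxxx ✓), payload 101101.
Concatenate: 000011110100000101101 = 0x1E82D (21 bits → U+1E82D).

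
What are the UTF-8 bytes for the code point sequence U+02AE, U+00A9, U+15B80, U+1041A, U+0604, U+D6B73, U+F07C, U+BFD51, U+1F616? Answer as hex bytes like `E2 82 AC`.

CA AE C2 A9 F0 95 AE 80 F0 90 90 9A D8 84 F3 96 AD B3 EF 81 BC F2 BF B5 91 F0 9F 98 96

U+02AE: 2-byte form → CA AE.
U+00A9: 2-byte form → C2 A9.
U+15B80: 4-byte form → F0 95 AE 80.
U+1041A: 4-byte form → F0 90 90 9A.
U+0604: 2-byte form → D8 84.
U+D6B73: 4-byte form → F3 96 AD B3.
U+F07C: 3-byte form → EF 81 BC.
U+BFD51: 4-byte form → F2 BF B5 91.
U+1F616: 4-byte form → F0 9F 98 96.
Concatenated (29 bytes): CA AE C2 A9 F0 95 AE 80 F0 90 90 9A D8 84 F3 96 AD B3 EF 81 BC F2 BF B5 91 F0 9F 98 96.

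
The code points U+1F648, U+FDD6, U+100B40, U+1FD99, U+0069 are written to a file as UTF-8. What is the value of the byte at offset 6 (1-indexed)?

1-indexed offset 6 is 0-indexed offset 5.
U+1F648 → 4-byte form F0 9F 99 88 at offsets 0–3.
U+FDD6 → 3-byte form EF B7 96 at offsets 4–6.
Offset 5 falls in char 2's range; it's byte 2 of EF B7 96 = 0xB7.

0xB7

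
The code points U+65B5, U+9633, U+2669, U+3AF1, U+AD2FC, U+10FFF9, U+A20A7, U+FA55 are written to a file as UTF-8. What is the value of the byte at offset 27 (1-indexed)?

1-indexed offset 27 is 0-indexed offset 26.
U+65B5 → 3-byte form E6 96 B5 at offsets 0–2.
U+9633 → 3-byte form E9 98 B3 at offsets 3–5.
U+2669 → 3-byte form E2 99 A9 at offsets 6–8.
U+3AF1 → 3-byte form E3 AB B1 at offsets 9–11.
U+AD2FC → 4-byte form F2 AD 8B BC at offsets 12–15.
U+10FFF9 → 4-byte form F4 8F BF B9 at offsets 16–19.
U+A20A7 → 4-byte form F2 A2 82 A7 at offsets 20–23.
U+FA55 → 3-byte form EF A9 95 at offsets 24–26.
Offset 26 falls in char 8's range; it's byte 3 of EF A9 95 = 0x95.

0x95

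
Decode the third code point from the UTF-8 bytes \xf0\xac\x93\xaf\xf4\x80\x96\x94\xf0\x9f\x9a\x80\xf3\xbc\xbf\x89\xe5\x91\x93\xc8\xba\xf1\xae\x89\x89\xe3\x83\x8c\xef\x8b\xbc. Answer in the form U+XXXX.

U+1F680

Offset 0: leading byte 0xF0 = 11110000 → 4-byte char #1 = F0 AC 93 AF.
Offset 4: leading byte 0xF4 = 11110100 → 4-byte char #2 = F4 80 96 94.
Offset 8: leading byte 0xF0 = 11110000 → 4-byte char #3 = F0 9F 9A 80.
Leading byte 0xF0 = 11110000 matches 11110xxx → 4-byte sequence.
Byte 1: 0xF0 = 11110000, payload 000 (3 bits).
Byte 2: 0x9F = 10011111 (10xxxxxx ✓), payload 011111.
Byte 3: 0x9A = 10011010 (10xxxxxx ✓), payload 011010.
Byte 4: 0x80 = 10000000 (10xxxxxx ✓), payload 000000.
Concatenate: 000011111011010000000 = 0x1F680 (21 bits → U+1F680).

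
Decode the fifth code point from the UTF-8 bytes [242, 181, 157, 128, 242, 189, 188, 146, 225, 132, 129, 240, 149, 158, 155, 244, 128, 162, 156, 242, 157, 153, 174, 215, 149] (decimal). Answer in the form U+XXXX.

U+10089C

Offset 0: leading byte 0xF2 = 11110010 → 4-byte char #1 = F2 B5 9D 80.
Offset 4: leading byte 0xF2 = 11110010 → 4-byte char #2 = F2 BD BC 92.
Offset 8: leading byte 0xE1 = 11100001 → 3-byte char #3 = E1 84 81.
Offset 11: leading byte 0xF0 = 11110000 → 4-byte char #4 = F0 95 9E 9B.
Offset 15: leading byte 0xF4 = 11110100 → 4-byte char #5 = F4 80 A2 9C.
Leading byte 0xF4 = 11110100 matches 11110xxx → 4-byte sequence.
Byte 1: 0xF4 = 11110100, payload 100 (3 bits).
Byte 2: 0x80 = 10000000 (10xxxxxx ✓), payload 000000.
Byte 3: 0xA2 = 10100010 (10xxxxxx ✓), payload 100010.
Byte 4: 0x9C = 10011100 (10xxxxxx ✓), payload 011100.
Concatenate: 100000000100010011100 = 0x10089C (21 bits → U+10089C).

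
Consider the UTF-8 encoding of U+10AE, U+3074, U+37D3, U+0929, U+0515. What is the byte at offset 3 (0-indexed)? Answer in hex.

U+10AE → 3-byte form E1 82 AE at offsets 0–2.
U+3074 → 3-byte form E3 81 B4 at offsets 3–5.
Offset 3 falls in char 2's range; it's byte 1 of E3 81 B4 = 0xE3.

0xE3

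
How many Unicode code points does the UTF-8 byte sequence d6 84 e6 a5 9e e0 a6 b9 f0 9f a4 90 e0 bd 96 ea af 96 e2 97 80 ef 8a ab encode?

Byte at offset 0: 0xD6 = 11010110 → 2-byte char (#1). Advance 2.
Byte at offset 2: 0xE6 = 11100110 → 3-byte char (#2). Advance 3.
Byte at offset 5: 0xE0 = 11100000 → 3-byte char (#3). Advance 3.
Byte at offset 8: 0xF0 = 11110000 → 4-byte char (#4). Advance 4.
Byte at offset 12: 0xE0 = 11100000 → 3-byte char (#5). Advance 3.
Byte at offset 15: 0xEA = 11101010 → 3-byte char (#6). Advance 3.
Byte at offset 18: 0xE2 = 11100010 → 3-byte char (#7). Advance 3.
Byte at offset 21: 0xEF = 11101111 → 3-byte char (#8). Advance 3.
Reached end at offset 24 after 8 code points.

8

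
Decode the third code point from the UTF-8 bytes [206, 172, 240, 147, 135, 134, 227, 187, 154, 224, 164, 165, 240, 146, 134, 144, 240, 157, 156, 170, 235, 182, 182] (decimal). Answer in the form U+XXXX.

U+3EDA

Offset 0: leading byte 0xCE = 11001110 → 2-byte char #1 = CE AC.
Offset 2: leading byte 0xF0 = 11110000 → 4-byte char #2 = F0 93 87 86.
Offset 6: leading byte 0xE3 = 11100011 → 3-byte char #3 = E3 BB 9A.
Leading byte 0xE3 = 11100011 matches 1110xxxx → 3-byte sequence.
Byte 1: 0xE3 = 11100011, payload 0011 (4 bits).
Byte 2: 0xBB = 10111011 (10xxxxxx ✓), payload 111011.
Byte 3: 0x9A = 10011010 (10xxxxxx ✓), payload 011010.
Concatenate: 0011111011011010 = 0x3EDA (16 bits → U+3EDA).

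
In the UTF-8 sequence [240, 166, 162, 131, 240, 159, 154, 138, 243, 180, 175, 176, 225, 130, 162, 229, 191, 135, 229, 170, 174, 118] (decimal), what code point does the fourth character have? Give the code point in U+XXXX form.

Offset 0: leading byte 0xF0 = 11110000 → 4-byte char #1 = F0 A6 A2 83.
Offset 4: leading byte 0xF0 = 11110000 → 4-byte char #2 = F0 9F 9A 8A.
Offset 8: leading byte 0xF3 = 11110011 → 4-byte char #3 = F3 B4 AF B0.
Offset 12: leading byte 0xE1 = 11100001 → 3-byte char #4 = E1 82 A2.
Leading byte 0xE1 = 11100001 matches 1110xxxx → 3-byte sequence.
Byte 1: 0xE1 = 11100001, payload 0001 (4 bits).
Byte 2: 0x82 = 10000010 (10xxxxxx ✓), payload 000010.
Byte 3: 0xA2 = 10100010 (10xxxxxx ✓), payload 100010.
Concatenate: 0001000010100010 = 0x10A2 (16 bits → U+10A2).

U+10A2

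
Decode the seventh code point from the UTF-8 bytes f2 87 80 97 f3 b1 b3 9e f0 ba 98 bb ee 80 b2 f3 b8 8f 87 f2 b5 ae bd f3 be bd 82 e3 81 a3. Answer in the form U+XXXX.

U+FEF42

Offset 0: leading byte 0xF2 = 11110010 → 4-byte char #1 = F2 87 80 97.
Offset 4: leading byte 0xF3 = 11110011 → 4-byte char #2 = F3 B1 B3 9E.
Offset 8: leading byte 0xF0 = 11110000 → 4-byte char #3 = F0 BA 98 BB.
Offset 12: leading byte 0xEE = 11101110 → 3-byte char #4 = EE 80 B2.
Offset 15: leading byte 0xF3 = 11110011 → 4-byte char #5 = F3 B8 8F 87.
Offset 19: leading byte 0xF2 = 11110010 → 4-byte char #6 = F2 B5 AE BD.
Offset 23: leading byte 0xF3 = 11110011 → 4-byte char #7 = F3 BE BD 82.
Leading byte 0xF3 = 11110011 matches 11110xxx → 4-byte sequence.
Byte 1: 0xF3 = 11110011, payload 011 (3 bits).
Byte 2: 0xBE = 10111110 (10xxxxxx ✓), payload 111110.
Byte 3: 0xBD = 10111101 (10xxxxxx ✓), payload 111101.
Byte 4: 0x82 = 10000010 (10xxxxxx ✓), payload 000010.
Concatenate: 011111110111101000010 = 0xFEF42 (21 bits → U+FEF42).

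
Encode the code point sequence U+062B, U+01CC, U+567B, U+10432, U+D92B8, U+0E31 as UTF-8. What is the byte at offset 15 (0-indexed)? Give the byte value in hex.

0xE0

U+062B → 2-byte form D8 AB at offsets 0–1.
U+01CC → 2-byte form C7 8C at offsets 2–3.
U+567B → 3-byte form E5 99 BB at offsets 4–6.
U+10432 → 4-byte form F0 90 90 B2 at offsets 7–10.
U+D92B8 → 4-byte form F3 99 8A B8 at offsets 11–14.
U+0E31 → 3-byte form E0 B8 B1 at offsets 15–17.
Offset 15 falls in char 6's range; it's byte 1 of E0 B8 B1 = 0xE0.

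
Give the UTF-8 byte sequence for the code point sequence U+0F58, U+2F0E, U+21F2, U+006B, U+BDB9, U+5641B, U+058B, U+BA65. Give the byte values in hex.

E0 BD 98 E2 BC 8E E2 87 B2 6B EB B6 B9 F1 96 90 9B D6 8B EB A9 A5

U+0F58: 3-byte form → E0 BD 98.
U+2F0E: 3-byte form → E2 BC 8E.
U+21F2: 3-byte form → E2 87 B2.
U+006B: 1-byte form → 6B.
U+BDB9: 3-byte form → EB B6 B9.
U+5641B: 4-byte form → F1 96 90 9B.
U+058B: 2-byte form → D6 8B.
U+BA65: 3-byte form → EB A9 A5.
Concatenated (22 bytes): E0 BD 98 E2 BC 8E E2 87 B2 6B EB B6 B9 F1 96 90 9B D6 8B EB A9 A5.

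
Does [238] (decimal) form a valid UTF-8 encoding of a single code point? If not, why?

invalid (sequence truncated)

Leading byte 0xEE = 11101110 → 3-byte form, but only 1 byte is present.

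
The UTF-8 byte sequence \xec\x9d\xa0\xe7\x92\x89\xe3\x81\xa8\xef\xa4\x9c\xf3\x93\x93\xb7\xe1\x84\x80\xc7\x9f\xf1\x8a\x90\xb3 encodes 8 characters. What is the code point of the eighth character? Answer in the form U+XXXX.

U+4A433

Offset 0: leading byte 0xEC = 11101100 → 3-byte char #1 = EC 9D A0.
Offset 3: leading byte 0xE7 = 11100111 → 3-byte char #2 = E7 92 89.
Offset 6: leading byte 0xE3 = 11100011 → 3-byte char #3 = E3 81 A8.
Offset 9: leading byte 0xEF = 11101111 → 3-byte char #4 = EF A4 9C.
Offset 12: leading byte 0xF3 = 11110011 → 4-byte char #5 = F3 93 93 B7.
Offset 16: leading byte 0xE1 = 11100001 → 3-byte char #6 = E1 84 80.
Offset 19: leading byte 0xC7 = 11000111 → 2-byte char #7 = C7 9F.
Offset 21: leading byte 0xF1 = 11110001 → 4-byte char #8 = F1 8A 90 B3.
Leading byte 0xF1 = 11110001 matches 11110xxx → 4-byte sequence.
Byte 1: 0xF1 = 11110001, payload 001 (3 bits).
Byte 2: 0x8A = 10001010 (10xxxxxx ✓), payload 001010.
Byte 3: 0x90 = 10010000 (10xxxxxx ✓), payload 010000.
Byte 4: 0xB3 = 10110011 (10xxxxxx ✓), payload 110011.
Concatenate: 001001010010000110011 = 0x4A433 (21 bits → U+4A433).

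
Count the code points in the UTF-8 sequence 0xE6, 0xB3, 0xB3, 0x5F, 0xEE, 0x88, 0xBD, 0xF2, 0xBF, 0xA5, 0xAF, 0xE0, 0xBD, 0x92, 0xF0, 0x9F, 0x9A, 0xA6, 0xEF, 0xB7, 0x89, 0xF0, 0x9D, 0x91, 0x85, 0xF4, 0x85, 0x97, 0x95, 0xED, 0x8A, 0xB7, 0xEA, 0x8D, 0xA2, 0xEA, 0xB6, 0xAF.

Byte at offset 0: 0xE6 = 11100110 → 3-byte char (#1). Advance 3.
Byte at offset 3: 0x5F = 01011111 → 1-byte char (#2). Advance 1.
Byte at offset 4: 0xEE = 11101110 → 3-byte char (#3). Advance 3.
Byte at offset 7: 0xF2 = 11110010 → 4-byte char (#4). Advance 4.
Byte at offset 11: 0xE0 = 11100000 → 3-byte char (#5). Advance 3.
Byte at offset 14: 0xF0 = 11110000 → 4-byte char (#6). Advance 4.
Byte at offset 18: 0xEF = 11101111 → 3-byte char (#7). Advance 3.
Byte at offset 21: 0xF0 = 11110000 → 4-byte char (#8). Advance 4.
Byte at offset 25: 0xF4 = 11110100 → 4-byte char (#9). Advance 4.
Byte at offset 29: 0xED = 11101101 → 3-byte char (#10). Advance 3.
Byte at offset 32: 0xEA = 11101010 → 3-byte char (#11). Advance 3.
Byte at offset 35: 0xEA = 11101010 → 3-byte char (#12). Advance 3.
Reached end at offset 38 after 12 code points.

12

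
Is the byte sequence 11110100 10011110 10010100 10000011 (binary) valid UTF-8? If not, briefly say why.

invalid (encodes a value above U+10FFFF)

Leading byte 0xF4 = 11110100 → 4-byte form.
Payload = 0x11E503, which exceeds U+10FFFF, the maximum Unicode code point. (Leading bytes F5–FF, or F4 followed by ≥ 0x90, are invalid.)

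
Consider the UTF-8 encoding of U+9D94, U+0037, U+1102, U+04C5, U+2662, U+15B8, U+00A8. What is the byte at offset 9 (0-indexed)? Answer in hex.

U+9D94 → 3-byte form E9 B6 94 at offsets 0–2.
U+0037 → 1-byte form 37 at offsets 3–3.
U+1102 → 3-byte form E1 84 82 at offsets 4–6.
U+04C5 → 2-byte form D3 85 at offsets 7–8.
U+2662 → 3-byte form E2 99 A2 at offsets 9–11.
Offset 9 falls in char 5's range; it's byte 1 of E2 99 A2 = 0xE2.

0xE2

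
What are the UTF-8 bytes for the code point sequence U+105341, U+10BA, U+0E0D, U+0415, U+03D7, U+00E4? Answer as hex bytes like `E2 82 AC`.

F4 85 8D 81 E1 82 BA E0 B8 8D D0 95 CF 97 C3 A4

U+105341: 4-byte form → F4 85 8D 81.
U+10BA: 3-byte form → E1 82 BA.
U+0E0D: 3-byte form → E0 B8 8D.
U+0415: 2-byte form → D0 95.
U+03D7: 2-byte form → CF 97.
U+00E4: 2-byte form → C3 A4.
Concatenated (16 bytes): F4 85 8D 81 E1 82 BA E0 B8 8D D0 95 CF 97 C3 A4.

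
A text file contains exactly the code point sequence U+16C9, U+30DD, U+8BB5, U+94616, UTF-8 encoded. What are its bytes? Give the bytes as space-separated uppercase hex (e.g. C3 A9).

E1 9B 89 E3 83 9D E8 AE B5 F2 94 98 96

U+16C9: 3-byte form → E1 9B 89.
U+30DD: 3-byte form → E3 83 9D.
U+8BB5: 3-byte form → E8 AE B5.
U+94616: 4-byte form → F2 94 98 96.
Concatenated (13 bytes): E1 9B 89 E3 83 9D E8 AE B5 F2 94 98 96.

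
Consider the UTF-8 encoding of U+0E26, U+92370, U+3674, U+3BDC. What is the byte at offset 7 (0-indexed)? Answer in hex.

0xE3

U+0E26 → 3-byte form E0 B8 A6 at offsets 0–2.
U+92370 → 4-byte form F2 92 8D B0 at offsets 3–6.
U+3674 → 3-byte form E3 99 B4 at offsets 7–9.
Offset 7 falls in char 3's range; it's byte 1 of E3 99 B4 = 0xE3.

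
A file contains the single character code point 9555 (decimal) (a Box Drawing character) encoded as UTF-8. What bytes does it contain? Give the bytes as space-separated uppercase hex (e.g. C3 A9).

U+2553 = 0x2553 = 9555 decimal. In range U+0800–U+FFFF → 3-byte form: 1110xxxx 10xxxxxx 10xxxxxx.
Binary (16 bits): 0010010101010011.
Split 4+6+6: 0010 | 010101 | 010011.
Byte 1: 11100010 = 0xE2.
Byte 2: 10010101 = 0x95.
Byte 3: 10010011 = 0x93.

E2 95 93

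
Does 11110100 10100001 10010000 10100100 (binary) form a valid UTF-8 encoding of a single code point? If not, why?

invalid (encodes a value above U+10FFFF)

Leading byte 0xF4 = 11110100 → 4-byte form.
Payload = 0x121424, which exceeds U+10FFFF, the maximum Unicode code point. (Leading bytes F5–FF, or F4 followed by ≥ 0x90, are invalid.)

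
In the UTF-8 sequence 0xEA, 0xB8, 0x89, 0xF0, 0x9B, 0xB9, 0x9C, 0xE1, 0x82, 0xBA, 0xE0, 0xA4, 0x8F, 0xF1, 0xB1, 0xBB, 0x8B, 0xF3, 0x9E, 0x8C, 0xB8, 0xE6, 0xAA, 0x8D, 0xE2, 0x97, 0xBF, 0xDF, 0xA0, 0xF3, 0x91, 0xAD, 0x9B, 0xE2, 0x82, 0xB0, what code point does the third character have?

U+10BA

Offset 0: leading byte 0xEA = 11101010 → 3-byte char #1 = EA B8 89.
Offset 3: leading byte 0xF0 = 11110000 → 4-byte char #2 = F0 9B B9 9C.
Offset 7: leading byte 0xE1 = 11100001 → 3-byte char #3 = E1 82 BA.
Leading byte 0xE1 = 11100001 matches 1110xxxx → 3-byte sequence.
Byte 1: 0xE1 = 11100001, payload 0001 (4 bits).
Byte 2: 0x82 = 10000010 (10xxxxxx ✓), payload 000010.
Byte 3: 0xBA = 10111010 (10xxxxxx ✓), payload 111010.
Concatenate: 0001000010111010 = 0x10BA (16 bits → U+10BA).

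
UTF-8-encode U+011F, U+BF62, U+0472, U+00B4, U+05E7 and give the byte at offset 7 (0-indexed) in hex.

U+011F → 2-byte form C4 9F at offsets 0–1.
U+BF62 → 3-byte form EB BD A2 at offsets 2–4.
U+0472 → 2-byte form D1 B2 at offsets 5–6.
U+00B4 → 2-byte form C2 B4 at offsets 7–8.
Offset 7 falls in char 4's range; it's byte 1 of C2 B4 = 0xC2.

0xC2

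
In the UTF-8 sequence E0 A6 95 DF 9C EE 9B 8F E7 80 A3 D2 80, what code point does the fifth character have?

Offset 0: leading byte 0xE0 = 11100000 → 3-byte char #1 = E0 A6 95.
Offset 3: leading byte 0xDF = 11011111 → 2-byte char #2 = DF 9C.
Offset 5: leading byte 0xEE = 11101110 → 3-byte char #3 = EE 9B 8F.
Offset 8: leading byte 0xE7 = 11100111 → 3-byte char #4 = E7 80 A3.
Offset 11: leading byte 0xD2 = 11010010 → 2-byte char #5 = D2 80.
Leading byte 0xD2 = 11010010 matches 110xxxxx → 2-byte sequence.
Byte 1: 0xD2 = 11010010, payload 10010 (5 bits).
Byte 2: 0x80 = 10000000 (10xxxxxx ✓), payload 000000.
Concatenate: 10010000000 = 0x480 (11 bits → U+0480).

U+0480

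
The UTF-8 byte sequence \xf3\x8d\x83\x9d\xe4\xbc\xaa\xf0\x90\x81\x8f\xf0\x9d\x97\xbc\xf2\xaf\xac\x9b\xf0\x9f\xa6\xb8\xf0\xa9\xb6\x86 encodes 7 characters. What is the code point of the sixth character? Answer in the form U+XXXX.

U+1F9B8

Offset 0: leading byte 0xF3 = 11110011 → 4-byte char #1 = F3 8D 83 9D.
Offset 4: leading byte 0xE4 = 11100100 → 3-byte char #2 = E4 BC AA.
Offset 7: leading byte 0xF0 = 11110000 → 4-byte char #3 = F0 90 81 8F.
Offset 11: leading byte 0xF0 = 11110000 → 4-byte char #4 = F0 9D 97 BC.
Offset 15: leading byte 0xF2 = 11110010 → 4-byte char #5 = F2 AF AC 9B.
Offset 19: leading byte 0xF0 = 11110000 → 4-byte char #6 = F0 9F A6 B8.
Leading byte 0xF0 = 11110000 matches 11110xxx → 4-byte sequence.
Byte 1: 0xF0 = 11110000, payload 000 (3 bits).
Byte 2: 0x9F = 10011111 (10xxxxxx ✓), payload 011111.
Byte 3: 0xA6 = 10100110 (10xxxxxx ✓), payload 100110.
Byte 4: 0xB8 = 10111000 (10xxxxxx ✓), payload 111000.
Concatenate: 000011111100110111000 = 0x1F9B8 (21 bits → U+1F9B8).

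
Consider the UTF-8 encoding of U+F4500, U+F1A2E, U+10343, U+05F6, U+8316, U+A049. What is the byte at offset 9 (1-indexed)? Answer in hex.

1-indexed offset 9 is 0-indexed offset 8.
U+F4500 → 4-byte form F3 B4 94 80 at offsets 0–3.
U+F1A2E → 4-byte form F3 B1 A8 AE at offsets 4–7.
U+10343 → 4-byte form F0 90 8D 83 at offsets 8–11.
Offset 8 falls in char 3's range; it's byte 1 of F0 90 8D 83 = 0xF0.

0xF0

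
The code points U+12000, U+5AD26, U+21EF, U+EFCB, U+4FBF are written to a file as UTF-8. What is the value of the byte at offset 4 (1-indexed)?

1-indexed offset 4 is 0-indexed offset 3.
U+12000 → 4-byte form F0 92 80 80 at offsets 0–3.
Offset 3 falls in char 1's range; it's byte 4 of F0 92 80 80 = 0x80.

0x80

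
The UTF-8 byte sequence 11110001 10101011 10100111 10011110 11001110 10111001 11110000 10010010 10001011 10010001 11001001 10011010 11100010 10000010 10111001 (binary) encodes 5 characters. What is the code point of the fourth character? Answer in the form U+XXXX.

Offset 0: leading byte 0xF1 = 11110001 → 4-byte char #1 = F1 AB A7 9E.
Offset 4: leading byte 0xCE = 11001110 → 2-byte char #2 = CE B9.
Offset 6: leading byte 0xF0 = 11110000 → 4-byte char #3 = F0 92 8B 91.
Offset 10: leading byte 0xC9 = 11001001 → 2-byte char #4 = C9 9A.
Leading byte 0xC9 = 11001001 matches 110xxxxx → 2-byte sequence.
Byte 1: 0xC9 = 11001001, payload 01001 (5 bits).
Byte 2: 0x9A = 10011010 (10xxxxxx ✓), payload 011010.
Concatenate: 01001011010 = 0x25A (11 bits → U+025A).

U+025A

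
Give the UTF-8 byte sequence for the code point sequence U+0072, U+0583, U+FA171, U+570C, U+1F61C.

72 D6 83 F3 BA 85 B1 E5 9C 8C F0 9F 98 9C

U+0072: 1-byte form → 72.
U+0583: 2-byte form → D6 83.
U+FA171: 4-byte form → F3 BA 85 B1.
U+570C: 3-byte form → E5 9C 8C.
U+1F61C: 4-byte form → F0 9F 98 9C.
Concatenated (14 bytes): 72 D6 83 F3 BA 85 B1 E5 9C 8C F0 9F 98 9C.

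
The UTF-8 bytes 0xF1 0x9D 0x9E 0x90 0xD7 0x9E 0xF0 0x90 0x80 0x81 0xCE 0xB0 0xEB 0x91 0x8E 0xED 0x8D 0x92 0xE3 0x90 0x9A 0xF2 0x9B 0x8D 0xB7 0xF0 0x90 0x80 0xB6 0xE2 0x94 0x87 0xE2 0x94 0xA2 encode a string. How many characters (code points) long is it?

11

Byte at offset 0: 0xF1 = 11110001 → 4-byte char (#1). Advance 4.
Byte at offset 4: 0xD7 = 11010111 → 2-byte char (#2). Advance 2.
Byte at offset 6: 0xF0 = 11110000 → 4-byte char (#3). Advance 4.
Byte at offset 10: 0xCE = 11001110 → 2-byte char (#4). Advance 2.
Byte at offset 12: 0xEB = 11101011 → 3-byte char (#5). Advance 3.
Byte at offset 15: 0xED = 11101101 → 3-byte char (#6). Advance 3.
Byte at offset 18: 0xE3 = 11100011 → 3-byte char (#7). Advance 3.
Byte at offset 21: 0xF2 = 11110010 → 4-byte char (#8). Advance 4.
Byte at offset 25: 0xF0 = 11110000 → 4-byte char (#9). Advance 4.
Byte at offset 29: 0xE2 = 11100010 → 3-byte char (#10). Advance 3.
Byte at offset 32: 0xE2 = 11100010 → 3-byte char (#11). Advance 3.
Reached end at offset 35 after 11 code points.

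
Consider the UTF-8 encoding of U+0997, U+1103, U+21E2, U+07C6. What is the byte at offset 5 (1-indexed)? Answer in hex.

1-indexed offset 5 is 0-indexed offset 4.
U+0997 → 3-byte form E0 A6 97 at offsets 0–2.
U+1103 → 3-byte form E1 84 83 at offsets 3–5.
Offset 4 falls in char 2's range; it's byte 2 of E1 84 83 = 0x84.

0x84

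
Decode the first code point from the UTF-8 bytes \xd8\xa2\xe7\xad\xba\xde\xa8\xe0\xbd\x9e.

U+0622

Offset 0: leading byte 0xD8 = 11011000 → 2-byte char #1 = D8 A2.
Leading byte 0xD8 = 11011000 matches 110xxxxx → 2-byte sequence.
Byte 1: 0xD8 = 11011000, payload 11000 (5 bits).
Byte 2: 0xA2 = 10100010 (10xxxxxx ✓), payload 100010.
Concatenate: 11000100010 = 0x622 (11 bits → U+0622).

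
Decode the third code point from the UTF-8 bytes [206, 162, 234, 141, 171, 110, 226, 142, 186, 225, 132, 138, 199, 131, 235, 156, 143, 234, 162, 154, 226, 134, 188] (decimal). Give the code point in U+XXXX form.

U+006E

Offset 0: leading byte 0xCE = 11001110 → 2-byte char #1 = CE A2.
Offset 2: leading byte 0xEA = 11101010 → 3-byte char #2 = EA 8D AB.
Offset 5: leading byte 0x6E = 01101110 → 1-byte char #3 = 6E.
Leading byte 0x6E = 01101110 matches 0xxxxxxx → 1-byte sequence.
Byte 1: 0x6E = 01101110, payload 1101110 (7 bits).
Concatenate: 1101110 = 0x6E (7 bits → U+006E).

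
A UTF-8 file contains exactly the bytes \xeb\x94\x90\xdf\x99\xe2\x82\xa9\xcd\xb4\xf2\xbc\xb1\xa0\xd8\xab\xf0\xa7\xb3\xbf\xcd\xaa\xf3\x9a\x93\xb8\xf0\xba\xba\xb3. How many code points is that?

10

Byte at offset 0: 0xEB = 11101011 → 3-byte char (#1). Advance 3.
Byte at offset 3: 0xDF = 11011111 → 2-byte char (#2). Advance 2.
Byte at offset 5: 0xE2 = 11100010 → 3-byte char (#3). Advance 3.
Byte at offset 8: 0xCD = 11001101 → 2-byte char (#4). Advance 2.
Byte at offset 10: 0xF2 = 11110010 → 4-byte char (#5). Advance 4.
Byte at offset 14: 0xD8 = 11011000 → 2-byte char (#6). Advance 2.
Byte at offset 16: 0xF0 = 11110000 → 4-byte char (#7). Advance 4.
Byte at offset 20: 0xCD = 11001101 → 2-byte char (#8). Advance 2.
Byte at offset 22: 0xF3 = 11110011 → 4-byte char (#9). Advance 4.
Byte at offset 26: 0xF0 = 11110000 → 4-byte char (#10). Advance 4.
Reached end at offset 30 after 10 code points.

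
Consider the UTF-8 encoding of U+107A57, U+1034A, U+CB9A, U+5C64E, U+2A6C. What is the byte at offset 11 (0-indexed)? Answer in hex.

U+107A57 → 4-byte form F4 87 A9 97 at offsets 0–3.
U+1034A → 4-byte form F0 90 8D 8A at offsets 4–7.
U+CB9A → 3-byte form EC AE 9A at offsets 8–10.
U+5C64E → 4-byte form F1 9C 99 8E at offsets 11–14.
Offset 11 falls in char 4's range; it's byte 1 of F1 9C 99 8E = 0xF1.

0xF1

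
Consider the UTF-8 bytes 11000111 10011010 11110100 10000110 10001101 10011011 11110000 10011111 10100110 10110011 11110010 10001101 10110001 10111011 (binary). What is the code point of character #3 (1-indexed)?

Offset 0: leading byte 0xC7 = 11000111 → 2-byte char #1 = C7 9A.
Offset 2: leading byte 0xF4 = 11110100 → 4-byte char #2 = F4 86 8D 9B.
Offset 6: leading byte 0xF0 = 11110000 → 4-byte char #3 = F0 9F A6 B3.
Leading byte 0xF0 = 11110000 matches 11110xxx → 4-byte sequence.
Byte 1: 0xF0 = 11110000, payload 000 (3 bits).
Byte 2: 0x9F = 10011111 (10xxxxxx ✓), payload 011111.
Byte 3: 0xA6 = 10100110 (10xxxxxx ✓), payload 100110.
Byte 4: 0xB3 = 10110011 (10xxxxxx ✓), payload 110011.
Concatenate: 000011111100110110011 = 0x1F9B3 (21 bits → U+1F9B3).

U+1F9B3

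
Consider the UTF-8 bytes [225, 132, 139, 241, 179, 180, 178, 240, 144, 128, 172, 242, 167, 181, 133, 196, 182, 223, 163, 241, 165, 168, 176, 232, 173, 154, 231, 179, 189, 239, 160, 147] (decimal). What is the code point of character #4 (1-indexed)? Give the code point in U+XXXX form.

U+A7D45

Offset 0: leading byte 0xE1 = 11100001 → 3-byte char #1 = E1 84 8B.
Offset 3: leading byte 0xF1 = 11110001 → 4-byte char #2 = F1 B3 B4 B2.
Offset 7: leading byte 0xF0 = 11110000 → 4-byte char #3 = F0 90 80 AC.
Offset 11: leading byte 0xF2 = 11110010 → 4-byte char #4 = F2 A7 B5 85.
Leading byte 0xF2 = 11110010 matches 11110xxx → 4-byte sequence.
Byte 1: 0xF2 = 11110010, payload 010 (3 bits).
Byte 2: 0xA7 = 10100111 (10xxxxxx ✓), payload 100111.
Byte 3: 0xB5 = 10110101 (10xxxxxx ✓), payload 110101.
Byte 4: 0x85 = 10000101 (10xxxxxx ✓), payload 000101.
Concatenate: 010100111110101000101 = 0xA7D45 (21 bits → U+A7D45).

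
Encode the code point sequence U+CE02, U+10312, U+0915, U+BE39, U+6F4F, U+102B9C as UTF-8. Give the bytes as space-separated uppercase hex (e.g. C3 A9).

U+CE02: 3-byte form → EC B8 82.
U+10312: 4-byte form → F0 90 8C 92.
U+0915: 3-byte form → E0 A4 95.
U+BE39: 3-byte form → EB B8 B9.
U+6F4F: 3-byte form → E6 BD 8F.
U+102B9C: 4-byte form → F4 82 AE 9C.
Concatenated (20 bytes): EC B8 82 F0 90 8C 92 E0 A4 95 EB B8 B9 E6 BD 8F F4 82 AE 9C.

EC B8 82 F0 90 8C 92 E0 A4 95 EB B8 B9 E6 BD 8F F4 82 AE 9C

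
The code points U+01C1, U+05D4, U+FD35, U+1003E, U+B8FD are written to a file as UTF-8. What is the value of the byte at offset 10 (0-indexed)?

0xBE

U+01C1 → 2-byte form C7 81 at offsets 0–1.
U+05D4 → 2-byte form D7 94 at offsets 2–3.
U+FD35 → 3-byte form EF B4 B5 at offsets 4–6.
U+1003E → 4-byte form F0 90 80 BE at offsets 7–10.
Offset 10 falls in char 4's range; it's byte 4 of F0 90 80 BE = 0xBE.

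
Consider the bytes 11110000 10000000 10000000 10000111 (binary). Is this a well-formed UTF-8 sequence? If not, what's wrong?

Leading byte 0xF0 = 11110000 → 4-byte form.
Continuation bytes all match 10xxxxxx. Payload decodes to 0x7.
But 0x7 < 0x10000, the minimum for a 4-byte sequence — this is an overlong encoding.

invalid (overlong encoding)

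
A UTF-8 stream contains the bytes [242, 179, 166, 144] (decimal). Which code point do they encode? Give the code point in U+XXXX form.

U+B3990

Leading byte 0xF2 = 11110010 matches 11110xxx → 4-byte sequence.
Byte 1: 0xF2 = 11110010, payload 010 (3 bits).
Byte 2: 0xB3 = 10110011 (10xxxxxx ✓), payload 110011.
Byte 3: 0xA6 = 10100110 (10xxxxxx ✓), payload 100110.
Byte 4: 0x90 = 10010000 (10xxxxxx ✓), payload 010000.
Concatenate: 010110011100110010000 = 0xB3990 (21 bits → U+B3990).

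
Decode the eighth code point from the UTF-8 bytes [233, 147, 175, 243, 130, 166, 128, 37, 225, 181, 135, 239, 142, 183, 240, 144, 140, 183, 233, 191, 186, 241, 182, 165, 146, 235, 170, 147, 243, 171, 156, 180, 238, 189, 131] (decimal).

Offset 0: leading byte 0xE9 = 11101001 → 3-byte char #1 = E9 93 AF.
Offset 3: leading byte 0xF3 = 11110011 → 4-byte char #2 = F3 82 A6 80.
Offset 7: leading byte 0x25 = 00100101 → 1-byte char #3 = 25.
Offset 8: leading byte 0xE1 = 11100001 → 3-byte char #4 = E1 B5 87.
Offset 11: leading byte 0xEF = 11101111 → 3-byte char #5 = EF 8E B7.
Offset 14: leading byte 0xF0 = 11110000 → 4-byte char #6 = F0 90 8C B7.
Offset 18: leading byte 0xE9 = 11101001 → 3-byte char #7 = E9 BF BA.
Offset 21: leading byte 0xF1 = 11110001 → 4-byte char #8 = F1 B6 A5 92.
Leading byte 0xF1 = 11110001 matches 11110xxx → 4-byte sequence.
Byte 1: 0xF1 = 11110001, payload 001 (3 bits).
Byte 2: 0xB6 = 10110110 (10xxxxxx ✓), payload 110110.
Byte 3: 0xA5 = 10100101 (10xxxxxx ✓), payload 100101.
Byte 4: 0x92 = 10010010 (10xxxxxx ✓), payload 010010.
Concatenate: 001110110100101010010 = 0x76952 (21 bits → U+76952).

U+76952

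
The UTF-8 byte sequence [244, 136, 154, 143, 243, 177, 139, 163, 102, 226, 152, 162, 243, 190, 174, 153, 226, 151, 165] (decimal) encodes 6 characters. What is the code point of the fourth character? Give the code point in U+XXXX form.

U+2622

Offset 0: leading byte 0xF4 = 11110100 → 4-byte char #1 = F4 88 9A 8F.
Offset 4: leading byte 0xF3 = 11110011 → 4-byte char #2 = F3 B1 8B A3.
Offset 8: leading byte 0x66 = 01100110 → 1-byte char #3 = 66.
Offset 9: leading byte 0xE2 = 11100010 → 3-byte char #4 = E2 98 A2.
Leading byte 0xE2 = 11100010 matches 1110xxxx → 3-byte sequence.
Byte 1: 0xE2 = 11100010, payload 0010 (4 bits).
Byte 2: 0x98 = 10011000 (10xxxxxx ✓), payload 011000.
Byte 3: 0xA2 = 10100010 (10xxxxxx ✓), payload 100010.
Concatenate: 0010011000100010 = 0x2622 (16 bits → U+2622).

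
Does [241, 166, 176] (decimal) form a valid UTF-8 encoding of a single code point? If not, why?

invalid (sequence truncated)

Leading byte 0xF1 = 11110001 → 4-byte form, but only 3 bytes are present.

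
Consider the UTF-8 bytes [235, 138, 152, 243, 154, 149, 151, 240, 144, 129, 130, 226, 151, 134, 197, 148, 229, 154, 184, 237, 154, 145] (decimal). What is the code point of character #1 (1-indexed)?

Offset 0: leading byte 0xEB = 11101011 → 3-byte char #1 = EB 8A 98.
Leading byte 0xEB = 11101011 matches 1110xxxx → 3-byte sequence.
Byte 1: 0xEB = 11101011, payload 1011 (4 bits).
Byte 2: 0x8A = 10001010 (10xxxxxx ✓), payload 001010.
Byte 3: 0x98 = 10011000 (10xxxxxx ✓), payload 011000.
Concatenate: 1011001010011000 = 0xB298 (16 bits → U+B298).

U+B298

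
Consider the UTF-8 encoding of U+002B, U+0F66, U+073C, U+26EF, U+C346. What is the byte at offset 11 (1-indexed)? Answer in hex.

0x8D

1-indexed offset 11 is 0-indexed offset 10.
U+002B → 1-byte form 2B at offsets 0–0.
U+0F66 → 3-byte form E0 BD A6 at offsets 1–3.
U+073C → 2-byte form DC BC at offsets 4–5.
U+26EF → 3-byte form E2 9B AF at offsets 6–8.
U+C346 → 3-byte form EC 8D 86 at offsets 9–11.
Offset 10 falls in char 5's range; it's byte 2 of EC 8D 86 = 0x8D.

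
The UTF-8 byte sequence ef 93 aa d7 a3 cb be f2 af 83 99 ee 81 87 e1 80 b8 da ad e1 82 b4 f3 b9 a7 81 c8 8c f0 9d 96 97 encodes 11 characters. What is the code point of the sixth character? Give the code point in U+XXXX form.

U+1038

Offset 0: leading byte 0xEF = 11101111 → 3-byte char #1 = EF 93 AA.
Offset 3: leading byte 0xD7 = 11010111 → 2-byte char #2 = D7 A3.
Offset 5: leading byte 0xCB = 11001011 → 2-byte char #3 = CB BE.
Offset 7: leading byte 0xF2 = 11110010 → 4-byte char #4 = F2 AF 83 99.
Offset 11: leading byte 0xEE = 11101110 → 3-byte char #5 = EE 81 87.
Offset 14: leading byte 0xE1 = 11100001 → 3-byte char #6 = E1 80 B8.
Leading byte 0xE1 = 11100001 matches 1110xxxx → 3-byte sequence.
Byte 1: 0xE1 = 11100001, payload 0001 (4 bits).
Byte 2: 0x80 = 10000000 (10xxxxxx ✓), payload 000000.
Byte 3: 0xB8 = 10111000 (10xxxxxx ✓), payload 111000.
Concatenate: 0001000000111000 = 0x1038 (16 bits → U+1038).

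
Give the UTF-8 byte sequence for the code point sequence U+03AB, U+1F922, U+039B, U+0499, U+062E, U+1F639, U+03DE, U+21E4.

U+03AB: 2-byte form → CE AB.
U+1F922: 4-byte form → F0 9F A4 A2.
U+039B: 2-byte form → CE 9B.
U+0499: 2-byte form → D2 99.
U+062E: 2-byte form → D8 AE.
U+1F639: 4-byte form → F0 9F 98 B9.
U+03DE: 2-byte form → CF 9E.
U+21E4: 3-byte form → E2 87 A4.
Concatenated (21 bytes): CE AB F0 9F A4 A2 CE 9B D2 99 D8 AE F0 9F 98 B9 CF 9E E2 87 A4.

CE AB F0 9F A4 A2 CE 9B D2 99 D8 AE F0 9F 98 B9 CF 9E E2 87 A4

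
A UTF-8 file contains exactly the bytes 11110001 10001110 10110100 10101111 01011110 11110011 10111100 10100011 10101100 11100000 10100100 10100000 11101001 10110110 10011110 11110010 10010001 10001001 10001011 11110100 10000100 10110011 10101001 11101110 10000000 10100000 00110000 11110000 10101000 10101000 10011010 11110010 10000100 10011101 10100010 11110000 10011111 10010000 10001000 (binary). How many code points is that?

12

Byte at offset 0: 0xF1 = 11110001 → 4-byte char (#1). Advance 4.
Byte at offset 4: 0x5E = 01011110 → 1-byte char (#2). Advance 1.
Byte at offset 5: 0xF3 = 11110011 → 4-byte char (#3). Advance 4.
Byte at offset 9: 0xE0 = 11100000 → 3-byte char (#4). Advance 3.
Byte at offset 12: 0xE9 = 11101001 → 3-byte char (#5). Advance 3.
Byte at offset 15: 0xF2 = 11110010 → 4-byte char (#6). Advance 4.
Byte at offset 19: 0xF4 = 11110100 → 4-byte char (#7). Advance 4.
Byte at offset 23: 0xEE = 11101110 → 3-byte char (#8). Advance 3.
Byte at offset 26: 0x30 = 00110000 → 1-byte char (#9). Advance 1.
Byte at offset 27: 0xF0 = 11110000 → 4-byte char (#10). Advance 4.
Byte at offset 31: 0xF2 = 11110010 → 4-byte char (#11). Advance 4.
Byte at offset 35: 0xF0 = 11110000 → 4-byte char (#12). Advance 4.
Reached end at offset 39 after 12 code points.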